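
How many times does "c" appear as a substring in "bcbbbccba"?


Searching for "c" in "bcbbbccba"
Scanning each position:
  Position 0: "b" => no
  Position 1: "c" => MATCH
  Position 2: "b" => no
  Position 3: "b" => no
  Position 4: "b" => no
  Position 5: "c" => MATCH
  Position 6: "c" => MATCH
  Position 7: "b" => no
  Position 8: "a" => no
Total occurrences: 3

3


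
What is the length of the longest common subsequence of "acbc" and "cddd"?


LCS of "acbc" and "cddd"
DP table:
           c    d    d    d
      0    0    0    0    0
  a   0    0    0    0    0
  c   0    1    1    1    1
  b   0    1    1    1    1
  c   0    1    1    1    1
LCS length = dp[4][4] = 1

1


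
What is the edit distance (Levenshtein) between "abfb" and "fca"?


Computing edit distance: "abfb" -> "fca"
DP table:
           f    c    a
      0    1    2    3
  a   1    1    2    2
  b   2    2    2    3
  f   3    2    3    3
  b   4    3    3    4
Edit distance = dp[4][3] = 4

4


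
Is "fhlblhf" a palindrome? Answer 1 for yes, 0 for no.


Input: fhlblhf
Reversed: fhlblhf
  Compare pos 0 ('f') with pos 6 ('f'): match
  Compare pos 1 ('h') with pos 5 ('h'): match
  Compare pos 2 ('l') with pos 4 ('l'): match
Result: palindrome

1


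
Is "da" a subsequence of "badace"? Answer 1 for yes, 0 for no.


Check if "da" is a subsequence of "badace"
Greedy scan:
  Position 0 ('b'): no match needed
  Position 1 ('a'): no match needed
  Position 2 ('d'): matches sub[0] = 'd'
  Position 3 ('a'): matches sub[1] = 'a'
  Position 4 ('c'): no match needed
  Position 5 ('e'): no match needed
All 2 characters matched => is a subsequence

1


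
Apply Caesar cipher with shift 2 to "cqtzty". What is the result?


Caesar cipher: shift "cqtzty" by 2
  'c' (pos 2) + 2 = pos 4 = 'e'
  'q' (pos 16) + 2 = pos 18 = 's'
  't' (pos 19) + 2 = pos 21 = 'v'
  'z' (pos 25) + 2 = pos 1 = 'b'
  't' (pos 19) + 2 = pos 21 = 'v'
  'y' (pos 24) + 2 = pos 0 = 'a'
Result: esvbva

esvbva


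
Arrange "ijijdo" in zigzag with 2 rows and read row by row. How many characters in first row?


Zigzag "ijijdo" into 2 rows:
Placing characters:
  'i' => row 0
  'j' => row 1
  'i' => row 0
  'j' => row 1
  'd' => row 0
  'o' => row 1
Rows:
  Row 0: "iid"
  Row 1: "jjo"
First row length: 3

3


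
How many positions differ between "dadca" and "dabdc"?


Comparing "dadca" and "dabdc" position by position:
  Position 0: 'd' vs 'd' => same
  Position 1: 'a' vs 'a' => same
  Position 2: 'd' vs 'b' => DIFFER
  Position 3: 'c' vs 'd' => DIFFER
  Position 4: 'a' vs 'c' => DIFFER
Positions that differ: 3

3


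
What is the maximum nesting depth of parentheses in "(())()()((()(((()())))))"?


Input: "(())()()((()(((()())))))"
Tracking depth:
  Position 0 '(': depth becomes 1
  Position 1 '(': depth becomes 2
  Position 2 ')': depth becomes 1
  Position 3 ')': depth becomes 0
  Position 4 '(': depth becomes 1
  Position 5 ')': depth becomes 0
  Position 6 '(': depth becomes 1
  Position 7 ')': depth becomes 0
  Position 8 '(': depth becomes 1
  Position 9 '(': depth becomes 2
  Position 10 '(': depth becomes 3
  Position 11 ')': depth becomes 2
  Position 12 '(': depth becomes 3
  Position 13 '(': depth becomes 4
  Position 14 '(': depth becomes 5
  Position 15 '(': depth becomes 6
  Position 16 ')': depth becomes 5
  Position 17 '(': depth becomes 6
  Position 18 ')': depth becomes 5
  Position 19 ')': depth becomes 4
  Position 20 ')': depth becomes 3
  Position 21 ')': depth becomes 2
  Position 22 ')': depth becomes 1
  Position 23 ')': depth becomes 0
Maximum depth reached: 6

6


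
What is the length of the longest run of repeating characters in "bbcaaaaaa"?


Input: "bbcaaaaaa"
Scanning for longest run:
  Position 1 ('b'): continues run of 'b', length=2
  Position 2 ('c'): new char, reset run to 1
  Position 3 ('a'): new char, reset run to 1
  Position 4 ('a'): continues run of 'a', length=2
  Position 5 ('a'): continues run of 'a', length=3
  Position 6 ('a'): continues run of 'a', length=4
  Position 7 ('a'): continues run of 'a', length=5
  Position 8 ('a'): continues run of 'a', length=6
Longest run: 'a' with length 6

6


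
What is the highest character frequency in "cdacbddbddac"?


Input: cdacbddbddac
Character counts:
  'a': 2
  'b': 2
  'c': 3
  'd': 5
Maximum frequency: 5

5


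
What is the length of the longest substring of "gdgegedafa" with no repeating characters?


Input: "gdgegedafa"
Sliding window (track last position of each char):
  Position 0 ('g'): window [0,0] length 1 -- new best
  Position 1 ('d'): window [0,1] length 2 -- new best
  Position 2 ('g'): repeat (last at 0), move window start to 1
  Position 2 ('g'): window [1,2] length 2
  Position 3 ('e'): window [1,3] length 3 -- new best
  Position 4 ('g'): repeat (last at 2), move window start to 3
  Position 4 ('g'): window [3,4] length 2
  Position 5 ('e'): repeat (last at 3), move window start to 4
  Position 5 ('e'): window [4,5] length 2
  Position 6 ('d'): window [4,6] length 3
  Position 7 ('a'): window [4,7] length 4 -- new best
  Position 8 ('f'): window [4,8] length 5 -- new best
  Position 9 ('a'): repeat (last at 7), move window start to 8
  Position 9 ('a'): window [8,9] length 2
Longest substring with no repeats: "gedaf" with length 5

5


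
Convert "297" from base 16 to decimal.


Input: "297" in base 16
Positional expansion:
  Digit '2' (value 2) x 16^2 = 512
  Digit '9' (value 9) x 16^1 = 144
  Digit '7' (value 7) x 16^0 = 7
Sum = 663

663


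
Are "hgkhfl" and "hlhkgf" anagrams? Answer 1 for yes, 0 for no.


Strings: "hgkhfl", "hlhkgf"
Sorted first:  fghhkl
Sorted second: fghhkl
Sorted forms match => anagrams

1


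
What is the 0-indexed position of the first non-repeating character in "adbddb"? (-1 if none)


Input: adbddb
Character frequencies:
  'a': 1
  'b': 2
  'd': 3
Scanning left to right for freq == 1:
  Position 0 ('a'): unique! => answer = 0

0


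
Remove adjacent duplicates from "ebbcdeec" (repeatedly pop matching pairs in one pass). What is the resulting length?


Input: ebbcdeec
Stack-based adjacent duplicate removal:
  Read 'e': push. Stack: e
  Read 'b': push. Stack: eb
  Read 'b': matches stack top 'b' => pop. Stack: e
  Read 'c': push. Stack: ec
  Read 'd': push. Stack: ecd
  Read 'e': push. Stack: ecde
  Read 'e': matches stack top 'e' => pop. Stack: ecd
  Read 'c': push. Stack: ecdc
Final stack: "ecdc" (length 4)

4


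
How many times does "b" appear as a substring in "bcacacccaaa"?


Searching for "b" in "bcacacccaaa"
Scanning each position:
  Position 0: "b" => MATCH
  Position 1: "c" => no
  Position 2: "a" => no
  Position 3: "c" => no
  Position 4: "a" => no
  Position 5: "c" => no
  Position 6: "c" => no
  Position 7: "c" => no
  Position 8: "a" => no
  Position 9: "a" => no
  Position 10: "a" => no
Total occurrences: 1

1


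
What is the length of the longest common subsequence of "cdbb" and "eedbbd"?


LCS of "cdbb" and "eedbbd"
DP table:
           e    e    d    b    b    d
      0    0    0    0    0    0    0
  c   0    0    0    0    0    0    0
  d   0    0    0    1    1    1    1
  b   0    0    0    1    2    2    2
  b   0    0    0    1    2    3    3
LCS length = dp[4][6] = 3

3


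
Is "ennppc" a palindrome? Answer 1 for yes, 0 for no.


Input: ennppc
Reversed: cppnne
  Compare pos 0 ('e') with pos 5 ('c'): MISMATCH
  Compare pos 1 ('n') with pos 4 ('p'): MISMATCH
  Compare pos 2 ('n') with pos 3 ('p'): MISMATCH
Result: not a palindrome

0


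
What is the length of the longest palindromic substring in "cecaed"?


Input: "cecaed"
Checking substrings for palindromes:
  [0:3] "cec" (len 3) => palindrome
Longest palindromic substring: "cec" with length 3

3


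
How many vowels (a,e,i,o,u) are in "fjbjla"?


Input: fjbjla
Checking each character:
  'f' at position 0: consonant
  'j' at position 1: consonant
  'b' at position 2: consonant
  'j' at position 3: consonant
  'l' at position 4: consonant
  'a' at position 5: vowel (running total: 1)
Total vowels: 1

1


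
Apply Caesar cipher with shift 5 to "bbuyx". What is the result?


Caesar cipher: shift "bbuyx" by 5
  'b' (pos 1) + 5 = pos 6 = 'g'
  'b' (pos 1) + 5 = pos 6 = 'g'
  'u' (pos 20) + 5 = pos 25 = 'z'
  'y' (pos 24) + 5 = pos 3 = 'd'
  'x' (pos 23) + 5 = pos 2 = 'c'
Result: ggzdc

ggzdc


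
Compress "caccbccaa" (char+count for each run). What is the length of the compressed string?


Input: caccbccaa
Runs:
  'c' x 1 => "c1"
  'a' x 1 => "a1"
  'c' x 2 => "c2"
  'b' x 1 => "b1"
  'c' x 2 => "c2"
  'a' x 2 => "a2"
Compressed: "c1a1c2b1c2a2"
Compressed length: 12

12


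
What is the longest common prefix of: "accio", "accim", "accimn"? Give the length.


Words: accio, accim, accimn
  Position 0: all 'a' => match
  Position 1: all 'c' => match
  Position 2: all 'c' => match
  Position 3: all 'i' => match
  Position 4: ('o', 'm', 'm') => mismatch, stop
LCP = "acci" (length 4)

4


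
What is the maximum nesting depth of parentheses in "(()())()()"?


Input: "(()())()()"
Tracking depth:
  Position 0 '(': depth becomes 1
  Position 1 '(': depth becomes 2
  Position 2 ')': depth becomes 1
  Position 3 '(': depth becomes 2
  Position 4 ')': depth becomes 1
  Position 5 ')': depth becomes 0
  Position 6 '(': depth becomes 1
  Position 7 ')': depth becomes 0
  Position 8 '(': depth becomes 1
  Position 9 ')': depth becomes 0
Maximum depth reached: 2

2


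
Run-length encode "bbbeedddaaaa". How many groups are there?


Input: bbbeedddaaaa
Scanning for consecutive runs:
  Group 1: 'b' x 3 (positions 0-2)
  Group 2: 'e' x 2 (positions 3-4)
  Group 3: 'd' x 3 (positions 5-7)
  Group 4: 'a' x 4 (positions 8-11)
Total groups: 4

4


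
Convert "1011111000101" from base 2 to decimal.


Input: "1011111000101" in base 2
Positional expansion:
  Digit '1' (value 1) x 2^12 = 4096
  Digit '0' (value 0) x 2^11 = 0
  Digit '1' (value 1) x 2^10 = 1024
  Digit '1' (value 1) x 2^9 = 512
  Digit '1' (value 1) x 2^8 = 256
  Digit '1' (value 1) x 2^7 = 128
  Digit '1' (value 1) x 2^6 = 64
  Digit '0' (value 0) x 2^5 = 0
  Digit '0' (value 0) x 2^4 = 0
  Digit '0' (value 0) x 2^3 = 0
  Digit '1' (value 1) x 2^2 = 4
  Digit '0' (value 0) x 2^1 = 0
  Digit '1' (value 1) x 2^0 = 1
Sum = 6085

6085


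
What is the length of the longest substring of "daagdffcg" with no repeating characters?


Input: "daagdffcg"
Sliding window (track last position of each char):
  Position 0 ('d'): window [0,0] length 1 -- new best
  Position 1 ('a'): window [0,1] length 2 -- new best
  Position 2 ('a'): repeat (last at 1), move window start to 2
  Position 2 ('a'): window [2,2] length 1
  Position 3 ('g'): window [2,3] length 2
  Position 4 ('d'): window [2,4] length 3 -- new best
  Position 5 ('f'): window [2,5] length 4 -- new best
  Position 6 ('f'): repeat (last at 5), move window start to 6
  Position 6 ('f'): window [6,6] length 1
  Position 7 ('c'): window [6,7] length 2
  Position 8 ('g'): window [6,8] length 3
Longest substring with no repeats: "agdf" with length 4

4


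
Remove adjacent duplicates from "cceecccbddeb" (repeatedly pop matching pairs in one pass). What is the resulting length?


Input: cceecccbddeb
Stack-based adjacent duplicate removal:
  Read 'c': push. Stack: c
  Read 'c': matches stack top 'c' => pop. Stack: (empty)
  Read 'e': push. Stack: e
  Read 'e': matches stack top 'e' => pop. Stack: (empty)
  Read 'c': push. Stack: c
  Read 'c': matches stack top 'c' => pop. Stack: (empty)
  Read 'c': push. Stack: c
  Read 'b': push. Stack: cb
  Read 'd': push. Stack: cbd
  Read 'd': matches stack top 'd' => pop. Stack: cb
  Read 'e': push. Stack: cbe
  Read 'b': push. Stack: cbeb
Final stack: "cbeb" (length 4)

4


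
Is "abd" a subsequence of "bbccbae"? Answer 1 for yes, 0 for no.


Check if "abd" is a subsequence of "bbccbae"
Greedy scan:
  Position 0 ('b'): no match needed
  Position 1 ('b'): no match needed
  Position 2 ('c'): no match needed
  Position 3 ('c'): no match needed
  Position 4 ('b'): no match needed
  Position 5 ('a'): matches sub[0] = 'a'
  Position 6 ('e'): no match needed
Only matched 1/3 characters => not a subsequence

0


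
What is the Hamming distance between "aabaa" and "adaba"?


Comparing "aabaa" and "adaba" position by position:
  Position 0: 'a' vs 'a' => same
  Position 1: 'a' vs 'd' => differ
  Position 2: 'b' vs 'a' => differ
  Position 3: 'a' vs 'b' => differ
  Position 4: 'a' vs 'a' => same
Total differences (Hamming distance): 3

3


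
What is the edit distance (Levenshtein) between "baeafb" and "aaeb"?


Computing edit distance: "baeafb" -> "aaeb"
DP table:
           a    a    e    b
      0    1    2    3    4
  b   1    1    2    3    3
  a   2    1    1    2    3
  e   3    2    2    1    2
  a   4    3    2    2    2
  f   5    4    3    3    3
  b   6    5    4    4    3
Edit distance = dp[6][4] = 3

3


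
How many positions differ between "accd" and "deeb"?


Comparing "accd" and "deeb" position by position:
  Position 0: 'a' vs 'd' => DIFFER
  Position 1: 'c' vs 'e' => DIFFER
  Position 2: 'c' vs 'e' => DIFFER
  Position 3: 'd' vs 'b' => DIFFER
Positions that differ: 4

4


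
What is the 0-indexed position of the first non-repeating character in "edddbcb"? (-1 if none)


Input: edddbcb
Character frequencies:
  'b': 2
  'c': 1
  'd': 3
  'e': 1
Scanning left to right for freq == 1:
  Position 0 ('e'): unique! => answer = 0

0


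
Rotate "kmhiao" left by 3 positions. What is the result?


Input: "kmhiao", rotate left by 3
First 3 characters: "kmh"
Remaining characters: "iao"
Concatenate remaining + first: "iao" + "kmh" = "iaokmh"

iaokmh


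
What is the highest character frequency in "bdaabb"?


Input: bdaabb
Character counts:
  'a': 2
  'b': 3
  'd': 1
Maximum frequency: 3

3


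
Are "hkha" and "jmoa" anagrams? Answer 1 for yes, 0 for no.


Strings: "hkha", "jmoa"
Sorted first:  ahhk
Sorted second: ajmo
Differ at position 1: 'h' vs 'j' => not anagrams

0


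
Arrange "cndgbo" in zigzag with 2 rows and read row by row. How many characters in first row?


Zigzag "cndgbo" into 2 rows:
Placing characters:
  'c' => row 0
  'n' => row 1
  'd' => row 0
  'g' => row 1
  'b' => row 0
  'o' => row 1
Rows:
  Row 0: "cdb"
  Row 1: "ngo"
First row length: 3

3


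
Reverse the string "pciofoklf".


Input: pciofoklf
Reading characters right to left:
  Position 8: 'f'
  Position 7: 'l'
  Position 6: 'k'
  Position 5: 'o'
  Position 4: 'f'
  Position 3: 'o'
  Position 2: 'i'
  Position 1: 'c'
  Position 0: 'p'
Reversed: flkofoicp

flkofoicp


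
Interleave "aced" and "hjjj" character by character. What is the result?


Interleaving "aced" and "hjjj":
  Position 0: 'a' from first, 'h' from second => "ah"
  Position 1: 'c' from first, 'j' from second => "cj"
  Position 2: 'e' from first, 'j' from second => "ej"
  Position 3: 'd' from first, 'j' from second => "dj"
Result: ahcjejdj

ahcjejdj


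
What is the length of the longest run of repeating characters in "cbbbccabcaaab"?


Input: "cbbbccabcaaab"
Scanning for longest run:
  Position 1 ('b'): new char, reset run to 1
  Position 2 ('b'): continues run of 'b', length=2
  Position 3 ('b'): continues run of 'b', length=3
  Position 4 ('c'): new char, reset run to 1
  Position 5 ('c'): continues run of 'c', length=2
  Position 6 ('a'): new char, reset run to 1
  Position 7 ('b'): new char, reset run to 1
  Position 8 ('c'): new char, reset run to 1
  Position 9 ('a'): new char, reset run to 1
  Position 10 ('a'): continues run of 'a', length=2
  Position 11 ('a'): continues run of 'a', length=3
  Position 12 ('b'): new char, reset run to 1
Longest run: 'b' with length 3

3


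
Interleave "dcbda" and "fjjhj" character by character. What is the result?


Interleaving "dcbda" and "fjjhj":
  Position 0: 'd' from first, 'f' from second => "df"
  Position 1: 'c' from first, 'j' from second => "cj"
  Position 2: 'b' from first, 'j' from second => "bj"
  Position 3: 'd' from first, 'h' from second => "dh"
  Position 4: 'a' from first, 'j' from second => "aj"
Result: dfcjbjdhaj

dfcjbjdhaj


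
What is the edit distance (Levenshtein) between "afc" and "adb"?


Computing edit distance: "afc" -> "adb"
DP table:
           a    d    b
      0    1    2    3
  a   1    0    1    2
  f   2    1    1    2
  c   3    2    2    2
Edit distance = dp[3][3] = 2

2


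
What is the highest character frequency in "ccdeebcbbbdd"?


Input: ccdeebcbbbdd
Character counts:
  'b': 4
  'c': 3
  'd': 3
  'e': 2
Maximum frequency: 4

4


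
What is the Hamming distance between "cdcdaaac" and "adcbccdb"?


Comparing "cdcdaaac" and "adcbccdb" position by position:
  Position 0: 'c' vs 'a' => differ
  Position 1: 'd' vs 'd' => same
  Position 2: 'c' vs 'c' => same
  Position 3: 'd' vs 'b' => differ
  Position 4: 'a' vs 'c' => differ
  Position 5: 'a' vs 'c' => differ
  Position 6: 'a' vs 'd' => differ
  Position 7: 'c' vs 'b' => differ
Total differences (Hamming distance): 6

6


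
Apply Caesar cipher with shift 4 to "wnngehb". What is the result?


Caesar cipher: shift "wnngehb" by 4
  'w' (pos 22) + 4 = pos 0 = 'a'
  'n' (pos 13) + 4 = pos 17 = 'r'
  'n' (pos 13) + 4 = pos 17 = 'r'
  'g' (pos 6) + 4 = pos 10 = 'k'
  'e' (pos 4) + 4 = pos 8 = 'i'
  'h' (pos 7) + 4 = pos 11 = 'l'
  'b' (pos 1) + 4 = pos 5 = 'f'
Result: arrkilf

arrkilf


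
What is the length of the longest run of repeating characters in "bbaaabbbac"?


Input: "bbaaabbbac"
Scanning for longest run:
  Position 1 ('b'): continues run of 'b', length=2
  Position 2 ('a'): new char, reset run to 1
  Position 3 ('a'): continues run of 'a', length=2
  Position 4 ('a'): continues run of 'a', length=3
  Position 5 ('b'): new char, reset run to 1
  Position 6 ('b'): continues run of 'b', length=2
  Position 7 ('b'): continues run of 'b', length=3
  Position 8 ('a'): new char, reset run to 1
  Position 9 ('c'): new char, reset run to 1
Longest run: 'a' with length 3

3


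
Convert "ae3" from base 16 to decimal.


Input: "ae3" in base 16
Positional expansion:
  Digit 'a' (value 10) x 16^2 = 2560
  Digit 'e' (value 14) x 16^1 = 224
  Digit '3' (value 3) x 16^0 = 3
Sum = 2787

2787


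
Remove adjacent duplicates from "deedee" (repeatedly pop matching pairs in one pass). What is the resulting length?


Input: deedee
Stack-based adjacent duplicate removal:
  Read 'd': push. Stack: d
  Read 'e': push. Stack: de
  Read 'e': matches stack top 'e' => pop. Stack: d
  Read 'd': matches stack top 'd' => pop. Stack: (empty)
  Read 'e': push. Stack: e
  Read 'e': matches stack top 'e' => pop. Stack: (empty)
Final stack: "" (length 0)

0


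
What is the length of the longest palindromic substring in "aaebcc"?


Input: "aaebcc"
Checking substrings for palindromes:
  [0:2] "aa" (len 2) => palindrome
  [4:6] "cc" (len 2) => palindrome
Longest palindromic substring: "aa" with length 2

2


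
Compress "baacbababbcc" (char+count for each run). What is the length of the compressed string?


Input: baacbababbcc
Runs:
  'b' x 1 => "b1"
  'a' x 2 => "a2"
  'c' x 1 => "c1"
  'b' x 1 => "b1"
  'a' x 1 => "a1"
  'b' x 1 => "b1"
  'a' x 1 => "a1"
  'b' x 2 => "b2"
  'c' x 2 => "c2"
Compressed: "b1a2c1b1a1b1a1b2c2"
Compressed length: 18

18


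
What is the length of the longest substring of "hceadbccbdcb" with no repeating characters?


Input: "hceadbccbdcb"
Sliding window (track last position of each char):
  Position 0 ('h'): window [0,0] length 1 -- new best
  Position 1 ('c'): window [0,1] length 2 -- new best
  Position 2 ('e'): window [0,2] length 3 -- new best
  Position 3 ('a'): window [0,3] length 4 -- new best
  Position 4 ('d'): window [0,4] length 5 -- new best
  Position 5 ('b'): window [0,5] length 6 -- new best
  Position 6 ('c'): repeat (last at 1), move window start to 2
  Position 6 ('c'): window [2,6] length 5
  Position 7 ('c'): repeat (last at 6), move window start to 7
  Position 7 ('c'): window [7,7] length 1
  Position 8 ('b'): window [7,8] length 2
  Position 9 ('d'): window [7,9] length 3
  Position 10 ('c'): repeat (last at 7), move window start to 8
  Position 10 ('c'): window [8,10] length 3
  Position 11 ('b'): repeat (last at 8), move window start to 9
  Position 11 ('b'): window [9,11] length 3
Longest substring with no repeats: "hceadb" with length 6

6


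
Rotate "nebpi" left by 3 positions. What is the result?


Input: "nebpi", rotate left by 3
First 3 characters: "neb"
Remaining characters: "pi"
Concatenate remaining + first: "pi" + "neb" = "pineb"

pineb


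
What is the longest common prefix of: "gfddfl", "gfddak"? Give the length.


Words: gfddfl, gfddak
  Position 0: all 'g' => match
  Position 1: all 'f' => match
  Position 2: all 'd' => match
  Position 3: all 'd' => match
  Position 4: ('f', 'a') => mismatch, stop
LCP = "gfdd" (length 4)

4


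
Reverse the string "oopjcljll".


Input: oopjcljll
Reading characters right to left:
  Position 8: 'l'
  Position 7: 'l'
  Position 6: 'j'
  Position 5: 'l'
  Position 4: 'c'
  Position 3: 'j'
  Position 2: 'p'
  Position 1: 'o'
  Position 0: 'o'
Reversed: lljlcjpoo

lljlcjpoo


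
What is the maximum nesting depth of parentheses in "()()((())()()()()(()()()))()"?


Input: "()()((())()()()()(()()()))()"
Tracking depth:
  Position 0 '(': depth becomes 1
  Position 1 ')': depth becomes 0
  Position 2 '(': depth becomes 1
  Position 3 ')': depth becomes 0
  Position 4 '(': depth becomes 1
  Position 5 '(': depth becomes 2
  Position 6 '(': depth becomes 3
  Position 7 ')': depth becomes 2
  Position 8 ')': depth becomes 1
  Position 9 '(': depth becomes 2
  Position 10 ')': depth becomes 1
  Position 11 '(': depth becomes 2
  Position 12 ')': depth becomes 1
  Position 13 '(': depth becomes 2
  Position 14 ')': depth becomes 1
  Position 15 '(': depth becomes 2
  Position 16 ')': depth becomes 1
  Position 17 '(': depth becomes 2
  Position 18 '(': depth becomes 3
  Position 19 ')': depth becomes 2
  Position 20 '(': depth becomes 3
  Position 21 ')': depth becomes 2
  Position 22 '(': depth becomes 3
  Position 23 ')': depth becomes 2
  Position 24 ')': depth becomes 1
  Position 25 ')': depth becomes 0
  Position 26 '(': depth becomes 1
  Position 27 ')': depth becomes 0
Maximum depth reached: 3

3


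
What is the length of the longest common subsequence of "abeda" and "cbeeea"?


LCS of "abeda" and "cbeeea"
DP table:
           c    b    e    e    e    a
      0    0    0    0    0    0    0
  a   0    0    0    0    0    0    1
  b   0    0    1    1    1    1    1
  e   0    0    1    2    2    2    2
  d   0    0    1    2    2    2    2
  a   0    0    1    2    2    2    3
LCS length = dp[5][6] = 3

3


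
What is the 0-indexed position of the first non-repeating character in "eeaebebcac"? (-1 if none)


Input: eeaebebcac
Character frequencies:
  'a': 2
  'b': 2
  'c': 2
  'e': 4
Scanning left to right for freq == 1:
  Position 0 ('e'): freq=4, skip
  Position 1 ('e'): freq=4, skip
  Position 2 ('a'): freq=2, skip
  Position 3 ('e'): freq=4, skip
  Position 4 ('b'): freq=2, skip
  Position 5 ('e'): freq=4, skip
  Position 6 ('b'): freq=2, skip
  Position 7 ('c'): freq=2, skip
  Position 8 ('a'): freq=2, skip
  Position 9 ('c'): freq=2, skip
  No unique character found => answer = -1

-1


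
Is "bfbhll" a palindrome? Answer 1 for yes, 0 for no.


Input: bfbhll
Reversed: llhbfb
  Compare pos 0 ('b') with pos 5 ('l'): MISMATCH
  Compare pos 1 ('f') with pos 4 ('l'): MISMATCH
  Compare pos 2 ('b') with pos 3 ('h'): MISMATCH
Result: not a palindrome

0


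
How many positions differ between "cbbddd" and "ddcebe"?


Comparing "cbbddd" and "ddcebe" position by position:
  Position 0: 'c' vs 'd' => DIFFER
  Position 1: 'b' vs 'd' => DIFFER
  Position 2: 'b' vs 'c' => DIFFER
  Position 3: 'd' vs 'e' => DIFFER
  Position 4: 'd' vs 'b' => DIFFER
  Position 5: 'd' vs 'e' => DIFFER
Positions that differ: 6

6


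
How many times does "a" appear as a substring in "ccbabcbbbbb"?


Searching for "a" in "ccbabcbbbbb"
Scanning each position:
  Position 0: "c" => no
  Position 1: "c" => no
  Position 2: "b" => no
  Position 3: "a" => MATCH
  Position 4: "b" => no
  Position 5: "c" => no
  Position 6: "b" => no
  Position 7: "b" => no
  Position 8: "b" => no
  Position 9: "b" => no
  Position 10: "b" => no
Total occurrences: 1

1


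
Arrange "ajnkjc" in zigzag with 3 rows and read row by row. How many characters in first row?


Zigzag "ajnkjc" into 3 rows:
Placing characters:
  'a' => row 0
  'j' => row 1
  'n' => row 2
  'k' => row 1
  'j' => row 0
  'c' => row 1
Rows:
  Row 0: "aj"
  Row 1: "jkc"
  Row 2: "n"
First row length: 2

2


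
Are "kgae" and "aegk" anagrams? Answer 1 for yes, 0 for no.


Strings: "kgae", "aegk"
Sorted first:  aegk
Sorted second: aegk
Sorted forms match => anagrams

1


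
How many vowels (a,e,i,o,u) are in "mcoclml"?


Input: mcoclml
Checking each character:
  'm' at position 0: consonant
  'c' at position 1: consonant
  'o' at position 2: vowel (running total: 1)
  'c' at position 3: consonant
  'l' at position 4: consonant
  'm' at position 5: consonant
  'l' at position 6: consonant
Total vowels: 1

1


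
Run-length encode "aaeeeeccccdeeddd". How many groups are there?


Input: aaeeeeccccdeeddd
Scanning for consecutive runs:
  Group 1: 'a' x 2 (positions 0-1)
  Group 2: 'e' x 4 (positions 2-5)
  Group 3: 'c' x 4 (positions 6-9)
  Group 4: 'd' x 1 (positions 10-10)
  Group 5: 'e' x 2 (positions 11-12)
  Group 6: 'd' x 3 (positions 13-15)
Total groups: 6

6


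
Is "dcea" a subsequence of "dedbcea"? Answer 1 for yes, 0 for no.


Check if "dcea" is a subsequence of "dedbcea"
Greedy scan:
  Position 0 ('d'): matches sub[0] = 'd'
  Position 1 ('e'): no match needed
  Position 2 ('d'): no match needed
  Position 3 ('b'): no match needed
  Position 4 ('c'): matches sub[1] = 'c'
  Position 5 ('e'): matches sub[2] = 'e'
  Position 6 ('a'): matches sub[3] = 'a'
All 4 characters matched => is a subsequence

1


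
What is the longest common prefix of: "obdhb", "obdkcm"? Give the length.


Words: obdhb, obdkcm
  Position 0: all 'o' => match
  Position 1: all 'b' => match
  Position 2: all 'd' => match
  Position 3: ('h', 'k') => mismatch, stop
LCP = "obd" (length 3)

3


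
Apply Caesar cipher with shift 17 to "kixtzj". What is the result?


Caesar cipher: shift "kixtzj" by 17
  'k' (pos 10) + 17 = pos 1 = 'b'
  'i' (pos 8) + 17 = pos 25 = 'z'
  'x' (pos 23) + 17 = pos 14 = 'o'
  't' (pos 19) + 17 = pos 10 = 'k'
  'z' (pos 25) + 17 = pos 16 = 'q'
  'j' (pos 9) + 17 = pos 0 = 'a'
Result: bzokqa

bzokqa


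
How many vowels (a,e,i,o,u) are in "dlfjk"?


Input: dlfjk
Checking each character:
  'd' at position 0: consonant
  'l' at position 1: consonant
  'f' at position 2: consonant
  'j' at position 3: consonant
  'k' at position 4: consonant
Total vowels: 0

0


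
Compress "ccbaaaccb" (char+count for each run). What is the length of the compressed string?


Input: ccbaaaccb
Runs:
  'c' x 2 => "c2"
  'b' x 1 => "b1"
  'a' x 3 => "a3"
  'c' x 2 => "c2"
  'b' x 1 => "b1"
Compressed: "c2b1a3c2b1"
Compressed length: 10

10


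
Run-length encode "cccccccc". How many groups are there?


Input: cccccccc
Scanning for consecutive runs:
  Group 1: 'c' x 8 (positions 0-7)
Total groups: 1

1


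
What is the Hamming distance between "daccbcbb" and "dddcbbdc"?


Comparing "daccbcbb" and "dddcbbdc" position by position:
  Position 0: 'd' vs 'd' => same
  Position 1: 'a' vs 'd' => differ
  Position 2: 'c' vs 'd' => differ
  Position 3: 'c' vs 'c' => same
  Position 4: 'b' vs 'b' => same
  Position 5: 'c' vs 'b' => differ
  Position 6: 'b' vs 'd' => differ
  Position 7: 'b' vs 'c' => differ
Total differences (Hamming distance): 5

5


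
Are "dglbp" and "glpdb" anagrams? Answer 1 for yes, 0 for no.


Strings: "dglbp", "glpdb"
Sorted first:  bdglp
Sorted second: bdglp
Sorted forms match => anagrams

1


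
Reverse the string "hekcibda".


Input: hekcibda
Reading characters right to left:
  Position 7: 'a'
  Position 6: 'd'
  Position 5: 'b'
  Position 4: 'i'
  Position 3: 'c'
  Position 2: 'k'
  Position 1: 'e'
  Position 0: 'h'
Reversed: adbickeh

adbickeh


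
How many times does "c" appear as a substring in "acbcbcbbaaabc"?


Searching for "c" in "acbcbcbbaaabc"
Scanning each position:
  Position 0: "a" => no
  Position 1: "c" => MATCH
  Position 2: "b" => no
  Position 3: "c" => MATCH
  Position 4: "b" => no
  Position 5: "c" => MATCH
  Position 6: "b" => no
  Position 7: "b" => no
  Position 8: "a" => no
  Position 9: "a" => no
  Position 10: "a" => no
  Position 11: "b" => no
  Position 12: "c" => MATCH
Total occurrences: 4

4


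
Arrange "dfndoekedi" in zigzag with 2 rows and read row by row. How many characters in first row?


Zigzag "dfndoekedi" into 2 rows:
Placing characters:
  'd' => row 0
  'f' => row 1
  'n' => row 0
  'd' => row 1
  'o' => row 0
  'e' => row 1
  'k' => row 0
  'e' => row 1
  'd' => row 0
  'i' => row 1
Rows:
  Row 0: "dnokd"
  Row 1: "fdeei"
First row length: 5

5


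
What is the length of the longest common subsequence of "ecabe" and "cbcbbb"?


LCS of "ecabe" and "cbcbbb"
DP table:
           c    b    c    b    b    b
      0    0    0    0    0    0    0
  e   0    0    0    0    0    0    0
  c   0    1    1    1    1    1    1
  a   0    1    1    1    1    1    1
  b   0    1    2    2    2    2    2
  e   0    1    2    2    2    2    2
LCS length = dp[5][6] = 2

2


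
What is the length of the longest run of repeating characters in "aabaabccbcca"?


Input: "aabaabccbcca"
Scanning for longest run:
  Position 1 ('a'): continues run of 'a', length=2
  Position 2 ('b'): new char, reset run to 1
  Position 3 ('a'): new char, reset run to 1
  Position 4 ('a'): continues run of 'a', length=2
  Position 5 ('b'): new char, reset run to 1
  Position 6 ('c'): new char, reset run to 1
  Position 7 ('c'): continues run of 'c', length=2
  Position 8 ('b'): new char, reset run to 1
  Position 9 ('c'): new char, reset run to 1
  Position 10 ('c'): continues run of 'c', length=2
  Position 11 ('a'): new char, reset run to 1
Longest run: 'a' with length 2

2


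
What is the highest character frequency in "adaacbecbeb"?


Input: adaacbecbeb
Character counts:
  'a': 3
  'b': 3
  'c': 2
  'd': 1
  'e': 2
Maximum frequency: 3

3


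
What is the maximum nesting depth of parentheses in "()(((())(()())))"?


Input: "()(((())(()())))"
Tracking depth:
  Position 0 '(': depth becomes 1
  Position 1 ')': depth becomes 0
  Position 2 '(': depth becomes 1
  Position 3 '(': depth becomes 2
  Position 4 '(': depth becomes 3
  Position 5 '(': depth becomes 4
  Position 6 ')': depth becomes 3
  Position 7 ')': depth becomes 2
  Position 8 '(': depth becomes 3
  Position 9 '(': depth becomes 4
  Position 10 ')': depth becomes 3
  Position 11 '(': depth becomes 4
  Position 12 ')': depth becomes 3
  Position 13 ')': depth becomes 2
  Position 14 ')': depth becomes 1
  Position 15 ')': depth becomes 0
Maximum depth reached: 4

4


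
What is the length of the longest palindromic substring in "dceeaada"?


Input: "dceeaada"
Checking substrings for palindromes:
  [5:8] "ada" (len 3) => palindrome
  [2:4] "ee" (len 2) => palindrome
  [4:6] "aa" (len 2) => palindrome
Longest palindromic substring: "ada" with length 3

3


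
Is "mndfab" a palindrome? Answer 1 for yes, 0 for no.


Input: mndfab
Reversed: bafdnm
  Compare pos 0 ('m') with pos 5 ('b'): MISMATCH
  Compare pos 1 ('n') with pos 4 ('a'): MISMATCH
  Compare pos 2 ('d') with pos 3 ('f'): MISMATCH
Result: not a palindrome

0


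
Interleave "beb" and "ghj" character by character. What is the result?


Interleaving "beb" and "ghj":
  Position 0: 'b' from first, 'g' from second => "bg"
  Position 1: 'e' from first, 'h' from second => "eh"
  Position 2: 'b' from first, 'j' from second => "bj"
Result: bgehbj

bgehbj


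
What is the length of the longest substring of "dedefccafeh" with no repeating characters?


Input: "dedefccafeh"
Sliding window (track last position of each char):
  Position 0 ('d'): window [0,0] length 1 -- new best
  Position 1 ('e'): window [0,1] length 2 -- new best
  Position 2 ('d'): repeat (last at 0), move window start to 1
  Position 2 ('d'): window [1,2] length 2
  Position 3 ('e'): repeat (last at 1), move window start to 2
  Position 3 ('e'): window [2,3] length 2
  Position 4 ('f'): window [2,4] length 3 -- new best
  Position 5 ('c'): window [2,5] length 4 -- new best
  Position 6 ('c'): repeat (last at 5), move window start to 6
  Position 6 ('c'): window [6,6] length 1
  Position 7 ('a'): window [6,7] length 2
  Position 8 ('f'): window [6,8] length 3
  Position 9 ('e'): window [6,9] length 4
  Position 10 ('h'): window [6,10] length 5 -- new best
Longest substring with no repeats: "cafeh" with length 5

5


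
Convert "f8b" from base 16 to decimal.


Input: "f8b" in base 16
Positional expansion:
  Digit 'f' (value 15) x 16^2 = 3840
  Digit '8' (value 8) x 16^1 = 128
  Digit 'b' (value 11) x 16^0 = 11
Sum = 3979

3979


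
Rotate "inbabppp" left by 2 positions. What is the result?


Input: "inbabppp", rotate left by 2
First 2 characters: "in"
Remaining characters: "babppp"
Concatenate remaining + first: "babppp" + "in" = "babpppin"

babpppin


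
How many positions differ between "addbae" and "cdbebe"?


Comparing "addbae" and "cdbebe" position by position:
  Position 0: 'a' vs 'c' => DIFFER
  Position 1: 'd' vs 'd' => same
  Position 2: 'd' vs 'b' => DIFFER
  Position 3: 'b' vs 'e' => DIFFER
  Position 4: 'a' vs 'b' => DIFFER
  Position 5: 'e' vs 'e' => same
Positions that differ: 4

4


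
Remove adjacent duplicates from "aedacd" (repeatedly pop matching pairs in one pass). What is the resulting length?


Input: aedacd
Stack-based adjacent duplicate removal:
  Read 'a': push. Stack: a
  Read 'e': push. Stack: ae
  Read 'd': push. Stack: aed
  Read 'a': push. Stack: aeda
  Read 'c': push. Stack: aedac
  Read 'd': push. Stack: aedacd
Final stack: "aedacd" (length 6)

6


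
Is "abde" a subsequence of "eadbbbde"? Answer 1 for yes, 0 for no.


Check if "abde" is a subsequence of "eadbbbde"
Greedy scan:
  Position 0 ('e'): no match needed
  Position 1 ('a'): matches sub[0] = 'a'
  Position 2 ('d'): no match needed
  Position 3 ('b'): matches sub[1] = 'b'
  Position 4 ('b'): no match needed
  Position 5 ('b'): no match needed
  Position 6 ('d'): matches sub[2] = 'd'
  Position 7 ('e'): matches sub[3] = 'e'
All 4 characters matched => is a subsequence

1


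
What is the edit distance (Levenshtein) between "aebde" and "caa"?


Computing edit distance: "aebde" -> "caa"
DP table:
           c    a    a
      0    1    2    3
  a   1    1    1    2
  e   2    2    2    2
  b   3    3    3    3
  d   4    4    4    4
  e   5    5    5    5
Edit distance = dp[5][3] = 5

5


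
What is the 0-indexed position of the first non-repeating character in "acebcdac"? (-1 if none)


Input: acebcdac
Character frequencies:
  'a': 2
  'b': 1
  'c': 3
  'd': 1
  'e': 1
Scanning left to right for freq == 1:
  Position 0 ('a'): freq=2, skip
  Position 1 ('c'): freq=3, skip
  Position 2 ('e'): unique! => answer = 2

2


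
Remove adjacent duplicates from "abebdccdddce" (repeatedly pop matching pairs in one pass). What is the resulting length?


Input: abebdccdddce
Stack-based adjacent duplicate removal:
  Read 'a': push. Stack: a
  Read 'b': push. Stack: ab
  Read 'e': push. Stack: abe
  Read 'b': push. Stack: abeb
  Read 'd': push. Stack: abebd
  Read 'c': push. Stack: abebdc
  Read 'c': matches stack top 'c' => pop. Stack: abebd
  Read 'd': matches stack top 'd' => pop. Stack: abeb
  Read 'd': push. Stack: abebd
  Read 'd': matches stack top 'd' => pop. Stack: abeb
  Read 'c': push. Stack: abebc
  Read 'e': push. Stack: abebce
Final stack: "abebce" (length 6)

6


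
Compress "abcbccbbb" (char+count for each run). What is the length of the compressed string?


Input: abcbccbbb
Runs:
  'a' x 1 => "a1"
  'b' x 1 => "b1"
  'c' x 1 => "c1"
  'b' x 1 => "b1"
  'c' x 2 => "c2"
  'b' x 3 => "b3"
Compressed: "a1b1c1b1c2b3"
Compressed length: 12

12


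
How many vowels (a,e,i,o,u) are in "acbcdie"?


Input: acbcdie
Checking each character:
  'a' at position 0: vowel (running total: 1)
  'c' at position 1: consonant
  'b' at position 2: consonant
  'c' at position 3: consonant
  'd' at position 4: consonant
  'i' at position 5: vowel (running total: 2)
  'e' at position 6: vowel (running total: 3)
Total vowels: 3

3


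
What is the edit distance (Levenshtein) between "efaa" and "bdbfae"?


Computing edit distance: "efaa" -> "bdbfae"
DP table:
           b    d    b    f    a    e
      0    1    2    3    4    5    6
  e   1    1    2    3    4    5    5
  f   2    2    2    3    3    4    5
  a   3    3    3    3    4    3    4
  a   4    4    4    4    4    4    4
Edit distance = dp[4][6] = 4

4


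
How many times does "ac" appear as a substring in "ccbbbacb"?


Searching for "ac" in "ccbbbacb"
Scanning each position:
  Position 0: "cc" => no
  Position 1: "cb" => no
  Position 2: "bb" => no
  Position 3: "bb" => no
  Position 4: "ba" => no
  Position 5: "ac" => MATCH
  Position 6: "cb" => no
Total occurrences: 1

1


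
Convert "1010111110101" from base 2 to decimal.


Input: "1010111110101" in base 2
Positional expansion:
  Digit '1' (value 1) x 2^12 = 4096
  Digit '0' (value 0) x 2^11 = 0
  Digit '1' (value 1) x 2^10 = 1024
  Digit '0' (value 0) x 2^9 = 0
  Digit '1' (value 1) x 2^8 = 256
  Digit '1' (value 1) x 2^7 = 128
  Digit '1' (value 1) x 2^6 = 64
  Digit '1' (value 1) x 2^5 = 32
  Digit '1' (value 1) x 2^4 = 16
  Digit '0' (value 0) x 2^3 = 0
  Digit '1' (value 1) x 2^2 = 4
  Digit '0' (value 0) x 2^1 = 0
  Digit '1' (value 1) x 2^0 = 1
Sum = 5621

5621


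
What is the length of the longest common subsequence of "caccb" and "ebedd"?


LCS of "caccb" and "ebedd"
DP table:
           e    b    e    d    d
      0    0    0    0    0    0
  c   0    0    0    0    0    0
  a   0    0    0    0    0    0
  c   0    0    0    0    0    0
  c   0    0    0    0    0    0
  b   0    0    1    1    1    1
LCS length = dp[5][5] = 1

1


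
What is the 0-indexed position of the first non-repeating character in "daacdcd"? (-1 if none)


Input: daacdcd
Character frequencies:
  'a': 2
  'c': 2
  'd': 3
Scanning left to right for freq == 1:
  Position 0 ('d'): freq=3, skip
  Position 1 ('a'): freq=2, skip
  Position 2 ('a'): freq=2, skip
  Position 3 ('c'): freq=2, skip
  Position 4 ('d'): freq=3, skip
  Position 5 ('c'): freq=2, skip
  Position 6 ('d'): freq=3, skip
  No unique character found => answer = -1

-1


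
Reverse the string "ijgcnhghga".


Input: ijgcnhghga
Reading characters right to left:
  Position 9: 'a'
  Position 8: 'g'
  Position 7: 'h'
  Position 6: 'g'
  Position 5: 'h'
  Position 4: 'n'
  Position 3: 'c'
  Position 2: 'g'
  Position 1: 'j'
  Position 0: 'i'
Reversed: aghghncgji

aghghncgji


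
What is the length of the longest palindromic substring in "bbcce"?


Input: "bbcce"
Checking substrings for palindromes:
  [0:2] "bb" (len 2) => palindrome
  [2:4] "cc" (len 2) => palindrome
Longest palindromic substring: "bb" with length 2

2


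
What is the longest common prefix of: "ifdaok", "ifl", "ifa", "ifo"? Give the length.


Words: ifdaok, ifl, ifa, ifo
  Position 0: all 'i' => match
  Position 1: all 'f' => match
  Position 2: ('d', 'l', 'a', 'o') => mismatch, stop
LCP = "if" (length 2)

2


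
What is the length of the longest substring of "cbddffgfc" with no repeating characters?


Input: "cbddffgfc"
Sliding window (track last position of each char):
  Position 0 ('c'): window [0,0] length 1 -- new best
  Position 1 ('b'): window [0,1] length 2 -- new best
  Position 2 ('d'): window [0,2] length 3 -- new best
  Position 3 ('d'): repeat (last at 2), move window start to 3
  Position 3 ('d'): window [3,3] length 1
  Position 4 ('f'): window [3,4] length 2
  Position 5 ('f'): repeat (last at 4), move window start to 5
  Position 5 ('f'): window [5,5] length 1
  Position 6 ('g'): window [5,6] length 2
  Position 7 ('f'): repeat (last at 5), move window start to 6
  Position 7 ('f'): window [6,7] length 2
  Position 8 ('c'): window [6,8] length 3
Longest substring with no repeats: "cbd" with length 3

3
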